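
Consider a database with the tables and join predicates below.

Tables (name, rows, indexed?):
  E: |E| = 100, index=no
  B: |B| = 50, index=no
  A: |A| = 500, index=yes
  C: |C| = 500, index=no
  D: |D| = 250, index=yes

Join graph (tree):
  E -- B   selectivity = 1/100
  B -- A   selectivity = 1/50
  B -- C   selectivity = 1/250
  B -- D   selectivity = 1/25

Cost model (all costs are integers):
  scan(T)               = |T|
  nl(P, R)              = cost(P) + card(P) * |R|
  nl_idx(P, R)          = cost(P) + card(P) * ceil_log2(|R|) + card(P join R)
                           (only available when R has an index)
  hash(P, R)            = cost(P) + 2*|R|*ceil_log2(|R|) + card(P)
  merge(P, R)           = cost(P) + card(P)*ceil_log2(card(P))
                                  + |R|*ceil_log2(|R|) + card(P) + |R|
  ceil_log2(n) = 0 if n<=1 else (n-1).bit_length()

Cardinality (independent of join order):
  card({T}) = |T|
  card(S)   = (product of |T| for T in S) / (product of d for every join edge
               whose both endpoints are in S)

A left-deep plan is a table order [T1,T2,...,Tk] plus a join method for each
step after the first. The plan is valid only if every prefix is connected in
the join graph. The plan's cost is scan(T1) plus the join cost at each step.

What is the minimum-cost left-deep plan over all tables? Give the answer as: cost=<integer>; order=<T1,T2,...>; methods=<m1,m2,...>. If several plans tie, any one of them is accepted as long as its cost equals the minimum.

cost=10000; order=C,B,E,A,D; methods=hash,hash,nl_idx,hash

Selinger DP (subsets sized 1..n):
  {E}: scan cost=100, card=100
  {B}: scan cost=50, card=50
  {A}: scan cost=500, card=500
  {C}: scan cost=500, card=500
  {D}: scan cost=250, card=250
  {BE}: card=50; try (B,hash)→800, (E,merge)→1200, (B,merge)→1250, (E,hash)→1500, (E,nl)→5050, (B,nl)→5100; best=800 via (B,hash)
  {AB}: card=500; try (A,nl_idx)→1000, (B,hash)→1600, (A,merge)→5400, (B,merge)→5850, (A,hash)→9100, (A,nl)→25050 …(+1); best=1000 via (A,nl_idx)
  {BC}: card=100; try (B,hash)→1600, (C,merge)→5400, (B,merge)→5850, (C,hash)→9100, (C,nl)→25050, (B,nl)→25500; best=1600 via (B,hash)
  {BD}: card=500; try (D,nl_idx)→950, (B,hash)→1100, (D,merge)→2650, (B,merge)→2850, (D,hash)→4100, (D,nl)→12550 …(+1); best=950 via (D,nl_idx)
  {ABE}: card=500; try (A,nl_idx)→1750, (E,hash)→2900, (A,merge)→6150, (E,merge)→6800, (A,hash)→9850, (A,nl)→25800 …(+1); best=1750 via (A,nl_idx)
  {BCE}: card=100; try (E,hash)→3100, (E,merge)→3200, (C,merge)→6150, (C,hash)→9850, (E,nl)→11600, (C,nl)→25800; best=3100 via (E,hash)
  {BDE}: card=500; try (D,nl_idx)→1700, (E,hash)→2850, (D,merge)→3400, (D,hash)→4850, (E,merge)→6750, (D,nl)→13300 …(+1); best=1700 via (D,nl_idx)
  {ABC}: card=1000; try (A,nl_idx)→3500, (A,merge)→7400, (C,hash)→10500, (A,hash)→10700, (C,merge)→11000, (A,nl)→51600 …(+1); best=3500 via (A,nl_idx)
  {ABD}: card=5000; try (D,hash)→5500, (D,merge)→8250, (D,nl_idx)→10000, (A,hash)→10450, (A,nl_idx)→10450, (A,merge)→10950 …(+2); best=5500 via (D,hash)
  {BCD}: card=1000; try (D,nl_idx)→3400, (D,merge)→4650, (D,hash)→5700, (C,hash)→10450, (C,merge)→10950, (D,nl)→26600 …(+1); best=3400 via (D,nl_idx)
  {ABCE}: card=1000; try (A,nl_idx)→5000, (E,hash)→5900, (A,merge)→8900, (C,hash)→11250, (C,merge)→11750, (A,hash)→12200 …(+4); best=5000 via (A,nl_idx)
  {ABDE}: card=5000; try (D,hash)→6250, (D,merge)→9000, (D,nl_idx)→10750, (A,hash)→11200, (A,nl_idx)→11200, (A,merge)→11700 …(+5); best=6250 via (D,hash)
  {BCDE}: card=1000; try (D,nl_idx)→4900, (E,hash)→5800, (D,merge)→6150, (D,hash)→7200, (C,hash)→11200, (C,merge)→11700 …(+4); best=4900 via (D,nl_idx)
  {ABCD}: card=10000; try (D,hash)→8500, (A,hash)→13400, (D,merge)→16750, (A,merge)→19400, (C,hash)→19500, (D,nl_idx)→21500 …(+5); best=8500 via (D,hash)
  {ABCDE}: card=10000; try (D,hash)→10000, (A,hash)→14900, (D,merge)→18250, (E,hash)→19900, (C,hash)→20250, (A,merge)→20900 …(+8); best=10000 via (D,hash)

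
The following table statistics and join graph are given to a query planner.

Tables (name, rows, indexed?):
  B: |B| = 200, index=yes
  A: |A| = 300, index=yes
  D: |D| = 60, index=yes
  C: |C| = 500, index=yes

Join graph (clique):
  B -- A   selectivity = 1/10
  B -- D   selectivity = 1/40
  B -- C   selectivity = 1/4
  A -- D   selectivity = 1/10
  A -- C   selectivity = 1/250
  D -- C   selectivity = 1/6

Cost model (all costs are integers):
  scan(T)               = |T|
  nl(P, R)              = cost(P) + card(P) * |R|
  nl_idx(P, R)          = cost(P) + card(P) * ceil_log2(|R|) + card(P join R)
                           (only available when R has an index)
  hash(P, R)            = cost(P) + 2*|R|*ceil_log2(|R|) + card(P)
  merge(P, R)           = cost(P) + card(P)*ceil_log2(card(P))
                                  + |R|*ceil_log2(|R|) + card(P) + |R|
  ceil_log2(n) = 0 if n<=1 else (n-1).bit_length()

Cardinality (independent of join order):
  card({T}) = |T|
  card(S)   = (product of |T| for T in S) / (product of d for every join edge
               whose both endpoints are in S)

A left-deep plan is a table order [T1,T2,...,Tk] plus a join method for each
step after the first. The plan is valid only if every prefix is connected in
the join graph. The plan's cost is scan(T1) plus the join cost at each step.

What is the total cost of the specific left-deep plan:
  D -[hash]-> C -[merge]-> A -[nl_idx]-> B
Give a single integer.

step 1: scan D: cost=60, card=60
step 2: join C via hash
    card(P join C) = 60*500/(6) = 5000
    cost = 60 + 2*500*9 + 60 = 9120
step 3: join A via merge
    card(P join A) = 5000*300/(10*250) = 600
    cost = 9120 + 5000*13 + 300*9 + 5000 + 300 = 82120
step 4: join B via nl_idx
    card(P join B) = 600*200/(10*40*4) = 75
    cost = 82120 + 600*8 + 75 = 86995

86995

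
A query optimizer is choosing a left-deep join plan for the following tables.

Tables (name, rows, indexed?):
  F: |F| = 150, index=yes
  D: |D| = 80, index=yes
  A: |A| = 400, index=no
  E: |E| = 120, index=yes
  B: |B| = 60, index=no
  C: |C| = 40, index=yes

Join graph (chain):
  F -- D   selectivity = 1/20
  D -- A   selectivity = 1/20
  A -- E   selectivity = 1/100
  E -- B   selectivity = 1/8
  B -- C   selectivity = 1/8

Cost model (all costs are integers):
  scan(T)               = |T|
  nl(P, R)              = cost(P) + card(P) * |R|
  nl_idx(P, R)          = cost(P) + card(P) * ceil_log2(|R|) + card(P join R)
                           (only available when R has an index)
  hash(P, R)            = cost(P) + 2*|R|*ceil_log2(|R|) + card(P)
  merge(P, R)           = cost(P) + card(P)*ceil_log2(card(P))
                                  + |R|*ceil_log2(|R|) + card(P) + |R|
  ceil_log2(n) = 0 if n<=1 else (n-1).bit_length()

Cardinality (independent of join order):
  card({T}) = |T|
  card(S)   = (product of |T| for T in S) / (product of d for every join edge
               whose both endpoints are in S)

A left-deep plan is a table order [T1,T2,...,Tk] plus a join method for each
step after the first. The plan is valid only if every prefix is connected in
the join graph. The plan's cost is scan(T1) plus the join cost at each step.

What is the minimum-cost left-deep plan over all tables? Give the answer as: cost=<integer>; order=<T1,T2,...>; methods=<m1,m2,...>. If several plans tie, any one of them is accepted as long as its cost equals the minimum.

Selinger DP (subsets sized 1..n):
  {F}: scan cost=150, card=150
  {D}: scan cost=80, card=80
  {A}: scan cost=400, card=400
  {E}: scan cost=120, card=120
  {B}: scan cost=60, card=60
  {C}: scan cost=40, card=40
  {DF}: card=600; try (F,nl_idx)→1320, (D,hash)→1420, (D,nl_idx)→1800, (F,merge)→2070, (D,merge)→2140, (F,hash)→2560 …(+2); best=1320 via (F,nl_idx)
  {AD}: card=1600; try (D,hash)→1920, (A,merge)→4720, (D,nl_idx)→4800, (D,merge)→5040, (A,hash)→7360, (A,nl)→32080 …(+1); best=1920 via (D,hash)
  {AE}: card=480; try (E,hash)→2480, (E,nl_idx)→3680, (A,merge)→5080, (E,merge)→5360, (A,hash)→7440, (A,nl)→48120 …(+1); best=2480 via (E,hash)
  {BE}: card=900; try (B,hash)→960, (E,nl_idx)→1380, (E,merge)→1440, (B,merge)→1500, (E,hash)→1800, (E,nl)→7260 …(+1); best=960 via (B,hash)
  {BC}: card=300; try (C,hash)→600, (C,nl_idx)→720, (B,merge)→740, (C,merge)→760, (B,hash)→800, (B,nl)→2440 …(+1); best=600 via (C,hash)
  {ADF}: card=12000; try (F,hash)→5920, (A,hash)→9120, (A,merge)→11920, (F,merge)→22470, (F,nl_idx)→26720, (A,nl)→241320 …(+1); best=5920 via (F,hash)
  {ADE}: card=1920; try (D,hash)→4080, (E,hash)→5200, (D,nl_idx)→7760, (D,merge)→7920, (E,nl_idx)→15040, (E,merge)→22080 …(+2); best=4080 via (D,hash)
  {ABE}: card=3600; try (B,hash)→3680, (B,merge)→7700, (A,hash)→9060, (A,merge)→14860, (B,nl)→31280, (A,nl)→360960; best=3680 via (B,hash)
  {BCE}: card=4500; try (C,hash)→2340, (E,hash)→2580, (E,merge)→4560, (E,nl_idx)→7200, (C,nl_idx)→10860, (C,merge)→11140 …(+2); best=2340 via (C,hash)
  {ADEF}: card=14400; try (F,hash)→8400, (E,hash)→19600, (F,merge)→28470, (F,nl_idx)→33840, (E,nl_idx)→104320, (E,merge)→186880 …(+2); best=8400 via (F,hash)
  {ABDE}: card=14400; try (B,hash)→6720, (D,hash)→8400, (B,merge)→27540, (D,nl_idx)→43280, (D,merge)→51120, (B,nl)→119280 …(+1); best=6720 via (B,hash)
  {ABCE}: card=18000; try (C,hash)→7760, (A,hash)→14040, (C,nl_idx)→43280, (C,merge)→50760, (A,merge)→69340, (C,nl)→147680 …(+1); best=7760 via (C,hash)
  {ABDEF}: card=108000; try (F,hash)→23520, (B,hash)→23520, (F,merge)→224070, (B,merge)→224820, (F,nl_idx)→229920, (B,nl)→872400 …(+1); best=23520 via (F,hash)
  {ABCDE}: card=72000; try (C,hash)→21600, (D,hash)→26880, (C,nl_idx)→165120, (D,nl_idx)→205760, (C,merge)→223000, (D,merge)→296400 …(+2); best=21600 via (C,hash)
  {ABCDEF}: card=540000; try (F,hash)→96000, (C,hash)→132000, (F,nl_idx)→1137600, (C,nl_idx)→1211520, (F,merge)→1318950, (C,merge)→1967800 …(+2); best=96000 via (F,hash)

cost=96000; order=A,E,D,B,C,F; methods=hash,hash,hash,hash,hash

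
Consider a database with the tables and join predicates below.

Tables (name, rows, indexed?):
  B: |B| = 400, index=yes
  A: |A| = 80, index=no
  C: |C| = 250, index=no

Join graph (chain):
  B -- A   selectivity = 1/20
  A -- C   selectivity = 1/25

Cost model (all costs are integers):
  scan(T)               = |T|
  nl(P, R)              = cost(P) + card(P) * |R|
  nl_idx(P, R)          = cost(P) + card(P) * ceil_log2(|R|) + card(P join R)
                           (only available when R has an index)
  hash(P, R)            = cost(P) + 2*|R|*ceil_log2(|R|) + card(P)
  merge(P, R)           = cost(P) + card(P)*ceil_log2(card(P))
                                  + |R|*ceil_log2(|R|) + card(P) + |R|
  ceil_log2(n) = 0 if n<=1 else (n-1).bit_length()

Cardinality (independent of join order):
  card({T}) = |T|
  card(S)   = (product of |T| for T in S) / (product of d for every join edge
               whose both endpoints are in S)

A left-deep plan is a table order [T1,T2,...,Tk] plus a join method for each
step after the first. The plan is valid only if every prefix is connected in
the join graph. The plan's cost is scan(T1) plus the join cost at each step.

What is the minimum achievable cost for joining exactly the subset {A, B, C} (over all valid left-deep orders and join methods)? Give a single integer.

Selinger DP over subsets of {A,B,C}:
  {B}: scan cost=400, card=400
  {A}: scan cost=80, card=80
  {C}: scan cost=250, card=250
  {AB}: card=1600; try (A,hash)→1920, (B,nl_idx)→2400, (B,merge)→4720, (A,merge)→5040, (B,hash)→7360, (B,nl)→32080 …(+1); best=1920 via (A,hash)
  {AC}: card=800; try (A,hash)→1620, (C,merge)→2970, (A,merge)→3140, (C,hash)→4160, (C,nl)→20080, (A,nl)→20250; best=1620 via (A,hash)
  {ABC}: card=16000; try (C,hash)→7520, (B,hash)→9620, (B,merge)→14420, (C,merge)→23370, (B,nl_idx)→24820, (B,nl)→321620 …(+1); best=7520 via (C,hash)

7520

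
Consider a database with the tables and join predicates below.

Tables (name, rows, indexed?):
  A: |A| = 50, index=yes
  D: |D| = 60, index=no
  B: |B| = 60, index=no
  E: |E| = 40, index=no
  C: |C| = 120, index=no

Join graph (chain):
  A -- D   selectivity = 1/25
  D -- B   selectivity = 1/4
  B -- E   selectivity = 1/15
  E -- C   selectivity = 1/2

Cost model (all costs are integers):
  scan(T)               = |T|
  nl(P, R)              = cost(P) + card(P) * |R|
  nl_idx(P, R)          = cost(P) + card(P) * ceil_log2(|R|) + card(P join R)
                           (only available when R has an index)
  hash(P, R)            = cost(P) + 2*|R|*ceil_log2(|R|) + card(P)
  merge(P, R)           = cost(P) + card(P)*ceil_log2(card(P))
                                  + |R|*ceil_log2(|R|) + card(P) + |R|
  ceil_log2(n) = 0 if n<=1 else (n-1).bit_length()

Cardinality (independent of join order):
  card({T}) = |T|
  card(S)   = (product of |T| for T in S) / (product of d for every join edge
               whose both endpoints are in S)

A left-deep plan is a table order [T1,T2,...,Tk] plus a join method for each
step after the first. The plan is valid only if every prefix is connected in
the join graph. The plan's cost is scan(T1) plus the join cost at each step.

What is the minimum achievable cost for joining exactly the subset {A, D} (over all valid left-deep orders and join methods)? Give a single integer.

Selinger DP over subsets of {A,D}:
  {A}: scan cost=50, card=50
  {D}: scan cost=60, card=60
  {AD}: card=120; try (A,nl_idx)→540, (A,hash)→720, (D,hash)→820, (D,merge)→820, (A,merge)→830, (D,nl)→3050 …(+1); best=540 via (A,nl_idx)

540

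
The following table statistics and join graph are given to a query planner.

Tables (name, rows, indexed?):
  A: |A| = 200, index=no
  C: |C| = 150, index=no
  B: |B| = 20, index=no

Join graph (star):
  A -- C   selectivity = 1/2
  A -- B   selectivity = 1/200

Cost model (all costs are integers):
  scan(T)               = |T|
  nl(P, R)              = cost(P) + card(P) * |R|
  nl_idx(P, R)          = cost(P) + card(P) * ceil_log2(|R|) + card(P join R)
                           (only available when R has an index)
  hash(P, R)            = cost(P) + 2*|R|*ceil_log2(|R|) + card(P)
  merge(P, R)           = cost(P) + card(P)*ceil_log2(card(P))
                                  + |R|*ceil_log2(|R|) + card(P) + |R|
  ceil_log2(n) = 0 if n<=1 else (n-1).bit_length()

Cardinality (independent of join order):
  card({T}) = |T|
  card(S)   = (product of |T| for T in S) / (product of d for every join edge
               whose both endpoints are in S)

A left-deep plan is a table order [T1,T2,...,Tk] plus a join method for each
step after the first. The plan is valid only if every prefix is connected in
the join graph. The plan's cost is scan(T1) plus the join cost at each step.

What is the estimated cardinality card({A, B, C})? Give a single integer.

Tables in S: A(200), B(20), C(150)
Edges inside S: A-C(d=2), A-B(d=200)
numerator = 200 * 20 * 150 = 600000
denominator = 2 * 200 = 400
card(S) = 600000 / 400 = 1500

1500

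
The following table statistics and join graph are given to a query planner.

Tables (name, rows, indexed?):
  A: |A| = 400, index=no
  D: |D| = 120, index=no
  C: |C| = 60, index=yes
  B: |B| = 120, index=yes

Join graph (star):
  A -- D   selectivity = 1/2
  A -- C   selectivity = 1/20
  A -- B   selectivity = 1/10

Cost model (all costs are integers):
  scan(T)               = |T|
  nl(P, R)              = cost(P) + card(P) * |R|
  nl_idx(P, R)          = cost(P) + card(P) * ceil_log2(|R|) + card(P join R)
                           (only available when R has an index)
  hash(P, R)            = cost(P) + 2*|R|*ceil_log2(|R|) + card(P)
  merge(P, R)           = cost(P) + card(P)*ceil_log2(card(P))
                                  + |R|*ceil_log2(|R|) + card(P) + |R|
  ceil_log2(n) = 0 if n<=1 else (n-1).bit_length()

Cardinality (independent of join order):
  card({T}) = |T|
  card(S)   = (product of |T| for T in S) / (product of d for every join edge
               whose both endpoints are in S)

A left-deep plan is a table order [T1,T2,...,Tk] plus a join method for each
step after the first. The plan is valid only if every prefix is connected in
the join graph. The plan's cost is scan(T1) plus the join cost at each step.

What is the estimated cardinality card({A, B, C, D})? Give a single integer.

864000

Tables in S: A(400), B(120), C(60), D(120)
Edges inside S: A-D(d=2), A-C(d=20), A-B(d=10)
numerator = 400 * 120 * 60 * 120 = 345600000
denominator = 2 * 20 * 10 = 400
card(S) = 345600000 / 400 = 864000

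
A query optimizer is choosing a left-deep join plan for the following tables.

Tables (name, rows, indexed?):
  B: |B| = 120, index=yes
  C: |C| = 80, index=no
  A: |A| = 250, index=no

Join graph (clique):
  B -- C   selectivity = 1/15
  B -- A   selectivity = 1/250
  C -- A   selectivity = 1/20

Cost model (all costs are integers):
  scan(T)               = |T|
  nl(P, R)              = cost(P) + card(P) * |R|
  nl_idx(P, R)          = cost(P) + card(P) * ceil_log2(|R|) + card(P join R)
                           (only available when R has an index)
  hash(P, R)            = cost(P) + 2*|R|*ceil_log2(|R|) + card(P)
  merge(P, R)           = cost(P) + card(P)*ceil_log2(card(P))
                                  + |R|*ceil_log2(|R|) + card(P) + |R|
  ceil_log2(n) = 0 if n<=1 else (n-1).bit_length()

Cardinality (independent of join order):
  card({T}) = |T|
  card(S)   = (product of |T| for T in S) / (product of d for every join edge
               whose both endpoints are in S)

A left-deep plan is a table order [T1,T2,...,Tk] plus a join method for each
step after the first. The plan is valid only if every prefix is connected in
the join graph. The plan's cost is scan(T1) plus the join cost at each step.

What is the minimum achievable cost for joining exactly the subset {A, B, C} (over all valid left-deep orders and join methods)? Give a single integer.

Selinger DP over subsets of {A,B,C}:
  {B}: scan cost=120, card=120
  {C}: scan cost=80, card=80
  {A}: scan cost=250, card=250
  {BC}: card=640; try (B,nl_idx)→1280, (C,hash)→1360, (B,merge)→1680, (C,merge)→1720, (B,hash)→1840, (B,nl)→9680 …(+1); best=1280 via (B,nl_idx)
  {AB}: card=120; try (B,nl_idx)→2120, (B,hash)→2180, (A,merge)→3330, (B,merge)→3460, (A,hash)→4240, (A,nl)→30120 …(+1); best=2120 via (B,nl_idx)
  {AC}: card=1000; try (C,hash)→1620, (A,merge)→2970, (C,merge)→3140, (A,hash)→4160, (A,nl)→20080, (C,nl)→20250; best=1620 via (C,hash)
  {ABC}: card=32; try (C,hash)→3360, (C,merge)→3720, (B,hash)→4300, (A,hash)→5920, (B,nl_idx)→8652, (A,merge)→10570 …(+4); best=3360 via (C,hash)

3360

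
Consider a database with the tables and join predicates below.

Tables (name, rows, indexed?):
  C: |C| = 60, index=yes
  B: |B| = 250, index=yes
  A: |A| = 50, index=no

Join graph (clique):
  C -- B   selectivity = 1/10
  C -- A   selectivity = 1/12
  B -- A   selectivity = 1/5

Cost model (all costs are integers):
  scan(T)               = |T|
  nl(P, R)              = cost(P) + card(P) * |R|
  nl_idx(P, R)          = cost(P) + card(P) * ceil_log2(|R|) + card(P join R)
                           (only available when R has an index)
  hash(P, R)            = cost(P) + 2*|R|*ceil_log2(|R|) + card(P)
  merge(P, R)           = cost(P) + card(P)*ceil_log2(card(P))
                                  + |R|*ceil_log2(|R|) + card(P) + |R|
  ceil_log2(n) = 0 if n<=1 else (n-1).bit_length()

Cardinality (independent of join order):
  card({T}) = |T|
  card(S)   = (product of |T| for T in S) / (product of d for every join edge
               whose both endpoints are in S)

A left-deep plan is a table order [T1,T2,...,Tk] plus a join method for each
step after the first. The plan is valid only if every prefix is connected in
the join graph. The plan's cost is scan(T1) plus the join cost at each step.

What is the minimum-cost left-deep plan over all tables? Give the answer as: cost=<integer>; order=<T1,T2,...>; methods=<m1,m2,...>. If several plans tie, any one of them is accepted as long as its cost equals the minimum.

Selinger DP (subsets sized 1..n):
  {C}: scan cost=60, card=60
  {B}: scan cost=250, card=250
  {A}: scan cost=50, card=50
  {BC}: card=1500; try (C,hash)→1220, (B,nl_idx)→2040, (B,merge)→2730, (C,merge)→2920, (C,nl_idx)→3250, (B,hash)→4120 …(+2); best=1220 via (C,hash)
  {AC}: card=250; try (C,nl_idx)→600, (A,hash)→720, (C,hash)→820, (C,merge)→820, (A,merge)→830, (C,nl)→3050 …(+1); best=600 via (C,nl_idx)
  {AB}: card=2500; try (A,hash)→1100, (B,merge)→2650, (A,merge)→2850, (B,nl_idx)→2950, (B,hash)→4100, (B,nl)→12550 …(+1); best=1100 via (A,hash)
  {ABC}: card=1250; try (A,hash)→3320, (B,nl_idx)→3850, (C,hash)→4320, (B,hash)→4850, (B,merge)→5100, (C,nl_idx)→17350 …(+5); best=3320 via (A,hash)

cost=3320; order=B,C,A; methods=hash,hash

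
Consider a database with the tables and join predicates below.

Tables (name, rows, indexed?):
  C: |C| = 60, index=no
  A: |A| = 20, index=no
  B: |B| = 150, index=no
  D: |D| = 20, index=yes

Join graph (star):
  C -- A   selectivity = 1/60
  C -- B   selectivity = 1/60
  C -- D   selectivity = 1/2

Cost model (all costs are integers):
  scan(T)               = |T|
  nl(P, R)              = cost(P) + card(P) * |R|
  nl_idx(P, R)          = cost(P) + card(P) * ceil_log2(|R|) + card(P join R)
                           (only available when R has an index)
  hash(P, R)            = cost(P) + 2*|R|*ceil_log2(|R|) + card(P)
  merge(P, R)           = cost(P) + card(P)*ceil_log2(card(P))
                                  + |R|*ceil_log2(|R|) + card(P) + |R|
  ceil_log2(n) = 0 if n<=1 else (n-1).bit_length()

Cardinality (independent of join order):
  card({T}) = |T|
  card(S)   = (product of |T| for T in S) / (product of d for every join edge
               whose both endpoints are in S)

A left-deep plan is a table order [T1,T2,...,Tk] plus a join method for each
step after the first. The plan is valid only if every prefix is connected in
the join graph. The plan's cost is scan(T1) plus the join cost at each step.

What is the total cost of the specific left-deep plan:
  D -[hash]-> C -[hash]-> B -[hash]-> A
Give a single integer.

5460

step 1: scan D: cost=20, card=20
step 2: join C via hash
    card(P join C) = 20*60/(2) = 600
    cost = 20 + 2*60*6 + 20 = 760
step 3: join B via hash
    card(P join B) = 600*150/(60) = 1500
    cost = 760 + 2*150*8 + 600 = 3760
step 4: join A via hash
    card(P join A) = 1500*20/(60) = 500
    cost = 3760 + 2*20*5 + 1500 = 5460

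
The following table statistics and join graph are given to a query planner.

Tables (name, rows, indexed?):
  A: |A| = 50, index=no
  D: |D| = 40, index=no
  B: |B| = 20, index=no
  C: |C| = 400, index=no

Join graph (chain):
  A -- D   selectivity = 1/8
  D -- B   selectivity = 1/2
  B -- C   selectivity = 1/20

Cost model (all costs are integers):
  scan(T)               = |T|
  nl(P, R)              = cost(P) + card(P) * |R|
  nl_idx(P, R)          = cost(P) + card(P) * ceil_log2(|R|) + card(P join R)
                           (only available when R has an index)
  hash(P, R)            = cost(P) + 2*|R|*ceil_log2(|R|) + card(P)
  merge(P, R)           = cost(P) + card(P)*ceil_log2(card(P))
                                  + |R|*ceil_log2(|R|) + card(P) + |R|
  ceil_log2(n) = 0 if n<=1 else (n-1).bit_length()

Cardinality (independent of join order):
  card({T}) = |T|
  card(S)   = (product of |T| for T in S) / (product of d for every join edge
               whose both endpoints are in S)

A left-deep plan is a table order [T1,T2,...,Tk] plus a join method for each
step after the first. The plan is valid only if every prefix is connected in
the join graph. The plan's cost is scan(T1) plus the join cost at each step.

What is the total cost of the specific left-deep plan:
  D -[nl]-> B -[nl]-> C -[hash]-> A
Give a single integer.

step 1: scan D: cost=40, card=40
step 2: join B via nl
    card(P join B) = 40*20/(2) = 400
    cost = 40 + 40*20 = 840
step 3: join C via nl
    card(P join C) = 400*400/(20) = 8000
    cost = 840 + 400*400 = 160840
step 4: join A via hash
    card(P join A) = 8000*50/(8) = 50000
    cost = 160840 + 2*50*6 + 8000 = 169440

169440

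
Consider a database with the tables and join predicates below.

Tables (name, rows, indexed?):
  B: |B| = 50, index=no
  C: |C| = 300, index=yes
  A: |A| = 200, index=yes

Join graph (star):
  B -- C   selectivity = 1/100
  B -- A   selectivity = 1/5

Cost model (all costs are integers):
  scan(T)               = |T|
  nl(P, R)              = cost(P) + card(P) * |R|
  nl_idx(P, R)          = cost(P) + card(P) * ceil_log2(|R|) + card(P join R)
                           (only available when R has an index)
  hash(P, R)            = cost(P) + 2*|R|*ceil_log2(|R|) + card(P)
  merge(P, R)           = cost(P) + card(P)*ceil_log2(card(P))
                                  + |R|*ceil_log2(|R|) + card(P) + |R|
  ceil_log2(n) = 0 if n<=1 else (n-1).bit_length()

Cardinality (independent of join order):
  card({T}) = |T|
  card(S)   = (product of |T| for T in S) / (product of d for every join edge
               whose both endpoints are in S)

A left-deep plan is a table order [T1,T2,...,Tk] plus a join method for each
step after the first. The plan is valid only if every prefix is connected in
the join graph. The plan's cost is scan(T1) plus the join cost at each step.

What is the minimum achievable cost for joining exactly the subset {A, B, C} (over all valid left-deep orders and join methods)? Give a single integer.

3800

Selinger DP over subsets of {A,B,C}:
  {B}: scan cost=50, card=50
  {C}: scan cost=300, card=300
  {A}: scan cost=200, card=200
  {BC}: card=150; try (C,nl_idx)→650, (B,hash)→1200, (C,merge)→3400, (B,merge)→3650, (C,hash)→5500, (C,nl)→15050 …(+1); best=650 via (C,nl_idx)
  {AB}: card=2000; try (B,hash)→1000, (A,merge)→2200, (B,merge)→2350, (A,nl_idx)→2450, (A,hash)→3300, (A,nl)→10050 …(+1); best=1000 via (B,hash)
  {ABC}: card=6000; try (A,merge)→3800, (A,hash)→4000, (A,nl_idx)→7850, (C,hash)→8400, (C,nl_idx)→25000, (C,merge)→28000 …(+2); best=3800 via (A,merge)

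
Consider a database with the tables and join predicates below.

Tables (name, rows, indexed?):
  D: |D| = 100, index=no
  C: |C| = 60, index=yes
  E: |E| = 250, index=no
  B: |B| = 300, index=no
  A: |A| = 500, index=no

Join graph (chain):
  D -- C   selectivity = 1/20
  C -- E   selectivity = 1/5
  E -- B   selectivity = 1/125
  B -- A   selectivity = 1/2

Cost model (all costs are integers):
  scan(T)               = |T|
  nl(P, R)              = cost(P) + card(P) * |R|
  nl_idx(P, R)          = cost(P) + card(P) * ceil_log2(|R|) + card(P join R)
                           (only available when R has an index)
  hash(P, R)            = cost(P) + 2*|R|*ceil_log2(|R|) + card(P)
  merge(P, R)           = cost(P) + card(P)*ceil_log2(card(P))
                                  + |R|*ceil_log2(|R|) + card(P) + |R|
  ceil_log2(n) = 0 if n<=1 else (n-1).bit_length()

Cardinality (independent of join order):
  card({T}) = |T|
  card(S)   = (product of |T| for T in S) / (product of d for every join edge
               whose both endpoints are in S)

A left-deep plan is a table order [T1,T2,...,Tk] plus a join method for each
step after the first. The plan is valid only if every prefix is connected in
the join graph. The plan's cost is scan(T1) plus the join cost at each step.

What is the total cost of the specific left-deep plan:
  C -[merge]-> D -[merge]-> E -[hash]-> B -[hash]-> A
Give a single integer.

step 1: scan C: cost=60, card=60
step 2: join D via merge
    card(P join D) = 60*100/(20) = 300
    cost = 60 + 60*6 + 100*7 + 60 + 100 = 1280
step 3: join E via merge
    card(P join E) = 300*250/(5) = 15000
    cost = 1280 + 300*9 + 250*8 + 300 + 250 = 6530
step 4: join B via hash
    card(P join B) = 15000*300/(125) = 36000
    cost = 6530 + 2*300*9 + 15000 = 26930
step 5: join A via hash
    card(P join A) = 36000*500/(2) = 9000000
    cost = 26930 + 2*500*9 + 36000 = 71930

71930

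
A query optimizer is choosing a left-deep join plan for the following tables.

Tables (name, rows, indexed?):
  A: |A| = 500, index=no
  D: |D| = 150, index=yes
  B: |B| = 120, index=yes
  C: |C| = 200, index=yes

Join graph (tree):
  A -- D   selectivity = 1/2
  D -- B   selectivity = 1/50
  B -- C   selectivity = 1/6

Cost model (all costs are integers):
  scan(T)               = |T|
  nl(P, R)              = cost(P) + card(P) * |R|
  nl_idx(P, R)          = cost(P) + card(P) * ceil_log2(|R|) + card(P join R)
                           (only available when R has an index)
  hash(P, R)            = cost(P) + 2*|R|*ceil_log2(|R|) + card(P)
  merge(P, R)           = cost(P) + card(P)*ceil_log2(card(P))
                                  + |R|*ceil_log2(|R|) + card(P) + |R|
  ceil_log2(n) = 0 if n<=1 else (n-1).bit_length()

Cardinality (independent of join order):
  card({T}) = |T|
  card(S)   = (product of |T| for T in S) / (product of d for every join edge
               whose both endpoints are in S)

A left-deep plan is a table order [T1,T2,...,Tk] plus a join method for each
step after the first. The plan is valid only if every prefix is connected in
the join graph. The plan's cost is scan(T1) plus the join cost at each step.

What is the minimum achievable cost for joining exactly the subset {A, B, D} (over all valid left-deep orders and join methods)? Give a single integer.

Selinger DP over subsets of {A,B,D}:
  {A}: scan cost=500, card=500
  {D}: scan cost=150, card=150
  {B}: scan cost=120, card=120
  {AD}: card=37500; try (D,hash)→3400, (A,merge)→6500, (D,merge)→6850, (A,hash)→9300, (D,nl_idx)→42000, (A,nl)→75150 …(+1); best=3400 via (D,hash)
  {BD}: card=360; try (D,nl_idx)→1440, (B,nl_idx)→1560, (B,hash)→1980, (D,merge)→2430, (B,merge)→2460, (D,hash)→2640 …(+2); best=1440 via (D,nl_idx)
  {ABD}: card=90000; try (A,merge)→10040, (A,hash)→10800, (B,hash)→42580, (A,nl)→181440, (B,nl_idx)→355900, (B,merge)→641860 …(+1); best=10040 via (A,merge)

10040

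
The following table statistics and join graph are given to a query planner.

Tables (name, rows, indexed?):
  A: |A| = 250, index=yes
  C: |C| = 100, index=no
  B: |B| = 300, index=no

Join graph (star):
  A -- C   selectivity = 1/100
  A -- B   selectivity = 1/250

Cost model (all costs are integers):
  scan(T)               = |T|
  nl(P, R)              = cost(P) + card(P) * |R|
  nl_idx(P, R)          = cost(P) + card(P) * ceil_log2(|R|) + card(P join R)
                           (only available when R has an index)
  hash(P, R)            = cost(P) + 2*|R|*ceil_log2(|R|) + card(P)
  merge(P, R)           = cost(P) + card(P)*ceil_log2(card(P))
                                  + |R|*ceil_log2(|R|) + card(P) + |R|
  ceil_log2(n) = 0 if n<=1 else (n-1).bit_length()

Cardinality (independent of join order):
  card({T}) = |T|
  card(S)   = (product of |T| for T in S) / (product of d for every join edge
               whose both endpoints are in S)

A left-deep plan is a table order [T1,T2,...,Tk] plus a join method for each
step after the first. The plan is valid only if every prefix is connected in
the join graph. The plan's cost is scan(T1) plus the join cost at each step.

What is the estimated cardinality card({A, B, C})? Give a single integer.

Tables in S: A(250), B(300), C(100)
Edges inside S: A-C(d=100), A-B(d=250)
numerator = 250 * 300 * 100 = 7500000
denominator = 100 * 250 = 25000
card(S) = 7500000 / 25000 = 300

300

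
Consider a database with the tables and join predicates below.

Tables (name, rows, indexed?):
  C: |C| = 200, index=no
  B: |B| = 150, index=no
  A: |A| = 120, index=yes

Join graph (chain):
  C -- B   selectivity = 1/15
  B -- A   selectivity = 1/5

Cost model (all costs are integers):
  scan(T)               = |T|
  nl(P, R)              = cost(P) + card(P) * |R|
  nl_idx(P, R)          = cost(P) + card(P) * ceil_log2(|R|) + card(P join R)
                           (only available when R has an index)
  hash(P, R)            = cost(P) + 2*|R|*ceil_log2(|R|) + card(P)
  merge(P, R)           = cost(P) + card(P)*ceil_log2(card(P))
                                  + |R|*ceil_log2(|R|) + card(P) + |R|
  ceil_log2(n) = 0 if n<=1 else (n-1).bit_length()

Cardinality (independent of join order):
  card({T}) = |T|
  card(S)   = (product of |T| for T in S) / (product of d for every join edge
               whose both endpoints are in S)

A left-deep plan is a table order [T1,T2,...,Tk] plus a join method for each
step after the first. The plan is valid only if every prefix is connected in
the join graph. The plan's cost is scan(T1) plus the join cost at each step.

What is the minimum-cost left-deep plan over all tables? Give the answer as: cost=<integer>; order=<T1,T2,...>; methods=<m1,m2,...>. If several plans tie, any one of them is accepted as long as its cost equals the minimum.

cost=6480; order=C,B,A; methods=hash,hash

Selinger DP (subsets sized 1..n):
  {C}: scan cost=200, card=200
  {B}: scan cost=150, card=150
  {A}: scan cost=120, card=120
  {BC}: card=2000; try (B,hash)→2800, (C,merge)→3300, (B,merge)→3350, (C,hash)→3500, (C,nl)→30150, (B,nl)→30200; best=2800 via (B,hash)
  {AB}: card=3600; try (A,hash)→1980, (B,merge)→2430, (A,merge)→2460, (B,hash)→2640, (A,nl_idx)→4800, (B,nl)→18120 …(+1); best=1980 via (A,hash)
  {ABC}: card=48000; try (A,hash)→6480, (C,hash)→8780, (A,merge)→27760, (C,merge)→50580, (A,nl_idx)→64800, (A,nl)→242800 …(+1); best=6480 via (A,hash)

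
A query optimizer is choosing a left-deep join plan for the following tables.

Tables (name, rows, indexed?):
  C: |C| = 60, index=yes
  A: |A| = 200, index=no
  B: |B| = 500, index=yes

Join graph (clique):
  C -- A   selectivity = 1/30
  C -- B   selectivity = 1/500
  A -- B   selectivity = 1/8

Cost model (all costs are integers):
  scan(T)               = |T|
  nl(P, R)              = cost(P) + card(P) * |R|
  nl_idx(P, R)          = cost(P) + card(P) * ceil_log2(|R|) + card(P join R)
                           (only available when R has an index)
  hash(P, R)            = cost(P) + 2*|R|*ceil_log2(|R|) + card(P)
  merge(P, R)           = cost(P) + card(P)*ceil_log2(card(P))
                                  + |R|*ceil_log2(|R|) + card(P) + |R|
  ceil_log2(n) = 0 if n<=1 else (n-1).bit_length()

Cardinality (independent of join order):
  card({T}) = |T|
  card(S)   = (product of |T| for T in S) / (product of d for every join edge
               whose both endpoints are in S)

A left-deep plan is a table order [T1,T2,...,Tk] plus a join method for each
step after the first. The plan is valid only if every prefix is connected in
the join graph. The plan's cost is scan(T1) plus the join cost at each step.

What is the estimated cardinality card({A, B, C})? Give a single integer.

Tables in S: A(200), B(500), C(60)
Edges inside S: C-A(d=30), C-B(d=500), A-B(d=8)
numerator = 200 * 500 * 60 = 6000000
denominator = 30 * 500 * 8 = 120000
card(S) = 6000000 / 120000 = 50

50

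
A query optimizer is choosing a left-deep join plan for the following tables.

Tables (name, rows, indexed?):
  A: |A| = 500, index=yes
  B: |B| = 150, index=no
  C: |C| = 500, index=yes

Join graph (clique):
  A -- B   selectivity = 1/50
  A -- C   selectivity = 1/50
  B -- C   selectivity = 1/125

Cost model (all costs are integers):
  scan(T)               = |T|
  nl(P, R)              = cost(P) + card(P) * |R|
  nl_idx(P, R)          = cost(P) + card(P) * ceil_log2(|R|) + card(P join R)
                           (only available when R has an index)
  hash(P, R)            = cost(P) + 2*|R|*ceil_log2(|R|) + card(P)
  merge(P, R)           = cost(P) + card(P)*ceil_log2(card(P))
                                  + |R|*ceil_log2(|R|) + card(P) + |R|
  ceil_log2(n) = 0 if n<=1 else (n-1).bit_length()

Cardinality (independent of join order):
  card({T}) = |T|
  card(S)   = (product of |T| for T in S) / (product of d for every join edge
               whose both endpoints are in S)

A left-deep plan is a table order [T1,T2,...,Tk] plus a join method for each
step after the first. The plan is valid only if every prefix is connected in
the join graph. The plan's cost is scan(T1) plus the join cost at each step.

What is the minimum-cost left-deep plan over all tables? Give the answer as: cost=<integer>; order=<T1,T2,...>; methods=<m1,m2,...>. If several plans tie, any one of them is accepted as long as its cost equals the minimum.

cost=7620; order=B,C,A; methods=nl_idx,nl_idx

Selinger DP (subsets sized 1..n):
  {A}: scan cost=500, card=500
  {B}: scan cost=150, card=150
  {C}: scan cost=500, card=500
  {AB}: card=1500; try (A,nl_idx)→3000, (B,hash)→3400, (A,merge)→6500, (B,merge)→6850, (A,hash)→9300, (A,nl)→75150 …(+1); best=3000 via (A,nl_idx)
  {AC}: card=5000; try (C,hash)→10000, (C,nl_idx)→10000, (A,hash)→10000, (A,nl_idx)→10000, (C,merge)→10500, (A,merge)→10500 …(+2); best=10000 via (C,hash)
  {BC}: card=600; try (C,nl_idx)→2100, (B,hash)→3400, (C,merge)→6500, (B,merge)→6850, (C,hash)→9300, (C,nl)→75150 …(+1); best=2100 via (C,nl_idx)
  {ABC}: card=120; try (A,nl_idx)→7620, (A,hash)→11700, (C,hash)→13500, (A,merge)→13700, (C,nl_idx)→16620, (B,hash)→17400 …(+5); best=7620 via (A,nl_idx)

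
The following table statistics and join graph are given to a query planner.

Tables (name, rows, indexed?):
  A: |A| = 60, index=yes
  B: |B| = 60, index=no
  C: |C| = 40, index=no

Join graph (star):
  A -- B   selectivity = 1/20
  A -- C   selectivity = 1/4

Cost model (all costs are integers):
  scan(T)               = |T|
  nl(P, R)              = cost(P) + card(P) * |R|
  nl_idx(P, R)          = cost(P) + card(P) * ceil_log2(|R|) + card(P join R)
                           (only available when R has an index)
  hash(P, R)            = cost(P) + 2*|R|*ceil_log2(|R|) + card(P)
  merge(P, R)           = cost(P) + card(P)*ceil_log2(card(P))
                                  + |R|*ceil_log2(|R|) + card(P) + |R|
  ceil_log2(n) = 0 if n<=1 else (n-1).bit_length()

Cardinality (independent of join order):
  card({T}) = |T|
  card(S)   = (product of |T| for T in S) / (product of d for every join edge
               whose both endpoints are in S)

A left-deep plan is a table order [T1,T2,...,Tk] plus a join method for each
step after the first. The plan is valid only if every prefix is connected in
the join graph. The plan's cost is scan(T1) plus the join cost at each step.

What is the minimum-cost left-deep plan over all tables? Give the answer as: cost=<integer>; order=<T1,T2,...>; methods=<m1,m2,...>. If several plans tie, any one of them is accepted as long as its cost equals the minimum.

Selinger DP (subsets sized 1..n):
  {A}: scan cost=60, card=60
  {B}: scan cost=60, card=60
  {C}: scan cost=40, card=40
  {AB}: card=180; try (A,nl_idx)→600, (B,hash)→840, (A,hash)→840, (B,merge)→900, (A,merge)→900, (B,nl)→3660 …(+1); best=600 via (A,nl_idx)
  {AC}: card=600; try (C,hash)→600, (A,merge)→740, (C,merge)→760, (A,hash)→800, (A,nl_idx)→880, (A,nl)→2440 …(+1); best=600 via (C,hash)
  {ABC}: card=1800; try (C,hash)→1260, (B,hash)→1920, (C,merge)→2500, (B,merge)→7620, (C,nl)→7800, (B,nl)→36600; best=1260 via (C,hash)

cost=1260; order=B,A,C; methods=nl_idx,hash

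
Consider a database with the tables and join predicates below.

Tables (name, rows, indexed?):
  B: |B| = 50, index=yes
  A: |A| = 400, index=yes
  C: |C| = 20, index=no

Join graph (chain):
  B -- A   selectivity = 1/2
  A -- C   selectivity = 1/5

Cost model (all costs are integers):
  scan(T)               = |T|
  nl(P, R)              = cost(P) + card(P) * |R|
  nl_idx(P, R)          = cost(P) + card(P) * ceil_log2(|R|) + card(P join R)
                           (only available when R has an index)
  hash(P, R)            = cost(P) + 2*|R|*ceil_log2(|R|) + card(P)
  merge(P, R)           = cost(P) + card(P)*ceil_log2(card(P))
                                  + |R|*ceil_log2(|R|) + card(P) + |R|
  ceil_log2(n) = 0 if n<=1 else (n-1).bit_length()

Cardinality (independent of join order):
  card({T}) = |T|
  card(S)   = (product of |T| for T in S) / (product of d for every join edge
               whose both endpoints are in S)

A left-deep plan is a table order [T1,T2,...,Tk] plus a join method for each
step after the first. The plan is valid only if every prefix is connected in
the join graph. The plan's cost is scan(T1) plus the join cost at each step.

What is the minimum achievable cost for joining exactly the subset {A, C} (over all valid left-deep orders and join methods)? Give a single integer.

1000

Selinger DP over subsets of {A,C}:
  {A}: scan cost=400, card=400
  {C}: scan cost=20, card=20
  {AC}: card=1600; try (C,hash)→1000, (A,nl_idx)→1800, (A,merge)→4140, (C,merge)→4520, (A,hash)→7240, (A,nl)→8020 …(+1); best=1000 via (C,hash)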